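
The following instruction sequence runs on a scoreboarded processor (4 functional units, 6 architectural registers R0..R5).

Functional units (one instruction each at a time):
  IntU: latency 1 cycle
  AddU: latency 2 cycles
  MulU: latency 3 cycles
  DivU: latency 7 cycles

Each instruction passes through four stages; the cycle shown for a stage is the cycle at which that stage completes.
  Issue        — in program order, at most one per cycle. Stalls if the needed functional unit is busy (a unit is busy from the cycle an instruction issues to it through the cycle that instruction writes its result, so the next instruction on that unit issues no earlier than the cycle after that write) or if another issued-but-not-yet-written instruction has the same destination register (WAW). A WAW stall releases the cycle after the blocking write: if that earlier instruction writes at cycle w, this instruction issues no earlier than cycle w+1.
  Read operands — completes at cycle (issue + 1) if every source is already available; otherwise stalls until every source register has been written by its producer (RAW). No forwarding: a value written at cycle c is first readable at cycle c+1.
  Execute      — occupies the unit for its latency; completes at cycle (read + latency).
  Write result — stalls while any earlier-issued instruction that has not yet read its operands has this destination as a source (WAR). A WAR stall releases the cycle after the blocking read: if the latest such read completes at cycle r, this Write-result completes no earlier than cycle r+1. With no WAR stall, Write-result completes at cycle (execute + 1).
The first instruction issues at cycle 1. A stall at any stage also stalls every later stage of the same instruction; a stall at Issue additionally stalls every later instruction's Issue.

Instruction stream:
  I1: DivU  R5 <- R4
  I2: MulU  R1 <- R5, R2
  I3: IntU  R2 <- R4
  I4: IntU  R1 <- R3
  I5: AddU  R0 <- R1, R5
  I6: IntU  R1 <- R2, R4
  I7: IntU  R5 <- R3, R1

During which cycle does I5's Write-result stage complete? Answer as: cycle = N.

cycle = 23

I1  is:1  ro:2  ex:9  wr:10
I2  is:2  ro:11  ex:14  wr:15  — RAW R5: wait I1 write@10
I3  is:3  ro:4  ex:5  wr:12  — WAR R2: wait I2 read@11
I4  is:16  ro:17  ex:18  wr:19  — WAW R1: wait I2 write@15
I5  is:17  ro:20  ex:22  wr:23  — RAW R1: wait I4 write@19
I6  is:20  ro:21  ex:22  wr:23  — struct: IntU busy until I4 writes@19
I7  is:24  ro:25  ex:26  wr:27  — struct: IntU busy until I6 writes@23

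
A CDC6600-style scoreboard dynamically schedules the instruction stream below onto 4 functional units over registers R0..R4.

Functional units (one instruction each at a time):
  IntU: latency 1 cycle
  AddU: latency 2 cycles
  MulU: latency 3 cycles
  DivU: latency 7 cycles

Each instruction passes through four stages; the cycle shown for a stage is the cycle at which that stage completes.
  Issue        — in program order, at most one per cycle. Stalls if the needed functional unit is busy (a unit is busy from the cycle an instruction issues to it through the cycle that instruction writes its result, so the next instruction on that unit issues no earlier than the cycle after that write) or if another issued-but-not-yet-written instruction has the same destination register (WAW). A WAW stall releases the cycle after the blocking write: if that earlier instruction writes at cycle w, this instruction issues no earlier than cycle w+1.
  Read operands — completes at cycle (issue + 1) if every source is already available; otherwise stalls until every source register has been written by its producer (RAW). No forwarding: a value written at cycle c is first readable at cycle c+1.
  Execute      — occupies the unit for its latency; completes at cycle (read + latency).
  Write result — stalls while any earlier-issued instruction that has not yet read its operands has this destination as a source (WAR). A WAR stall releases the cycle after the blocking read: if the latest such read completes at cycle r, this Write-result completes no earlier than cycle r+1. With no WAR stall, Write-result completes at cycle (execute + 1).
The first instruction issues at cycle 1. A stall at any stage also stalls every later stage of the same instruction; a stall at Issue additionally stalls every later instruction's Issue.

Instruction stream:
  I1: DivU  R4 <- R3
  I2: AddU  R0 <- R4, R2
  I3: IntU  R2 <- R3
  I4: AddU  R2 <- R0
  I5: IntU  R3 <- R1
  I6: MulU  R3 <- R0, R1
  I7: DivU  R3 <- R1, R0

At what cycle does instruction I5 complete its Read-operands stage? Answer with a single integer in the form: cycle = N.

t=1  I1 dispatched to DivU
t=2  I1 operands ready · I2 dispatched to AddU
t=3  I3 dispatched to IntU
t=4  I3 operands ready
t=5  I3 complete
t=9  I1 complete
t=10  R4←I1
t=11  I2 operands ready
t=12  R2←I3
t=13  I2 complete
t=14  R0←I2
t=15  I4 dispatched to AddU
t=16  I4 operands ready · I5 dispatched to IntU
t=17  I5 operands ready
t=18  I4 complete · I5 complete
t=19  R2←I4 · R3←I5
t=20  I6 dispatched to MulU
t=21  I6 operands ready
t=24  I6 complete
t=25  R3←I6
t=26  I7 dispatched to DivU
t=27  I7 operands ready
t=34  I7 complete
t=35  R3←I7

cycle = 17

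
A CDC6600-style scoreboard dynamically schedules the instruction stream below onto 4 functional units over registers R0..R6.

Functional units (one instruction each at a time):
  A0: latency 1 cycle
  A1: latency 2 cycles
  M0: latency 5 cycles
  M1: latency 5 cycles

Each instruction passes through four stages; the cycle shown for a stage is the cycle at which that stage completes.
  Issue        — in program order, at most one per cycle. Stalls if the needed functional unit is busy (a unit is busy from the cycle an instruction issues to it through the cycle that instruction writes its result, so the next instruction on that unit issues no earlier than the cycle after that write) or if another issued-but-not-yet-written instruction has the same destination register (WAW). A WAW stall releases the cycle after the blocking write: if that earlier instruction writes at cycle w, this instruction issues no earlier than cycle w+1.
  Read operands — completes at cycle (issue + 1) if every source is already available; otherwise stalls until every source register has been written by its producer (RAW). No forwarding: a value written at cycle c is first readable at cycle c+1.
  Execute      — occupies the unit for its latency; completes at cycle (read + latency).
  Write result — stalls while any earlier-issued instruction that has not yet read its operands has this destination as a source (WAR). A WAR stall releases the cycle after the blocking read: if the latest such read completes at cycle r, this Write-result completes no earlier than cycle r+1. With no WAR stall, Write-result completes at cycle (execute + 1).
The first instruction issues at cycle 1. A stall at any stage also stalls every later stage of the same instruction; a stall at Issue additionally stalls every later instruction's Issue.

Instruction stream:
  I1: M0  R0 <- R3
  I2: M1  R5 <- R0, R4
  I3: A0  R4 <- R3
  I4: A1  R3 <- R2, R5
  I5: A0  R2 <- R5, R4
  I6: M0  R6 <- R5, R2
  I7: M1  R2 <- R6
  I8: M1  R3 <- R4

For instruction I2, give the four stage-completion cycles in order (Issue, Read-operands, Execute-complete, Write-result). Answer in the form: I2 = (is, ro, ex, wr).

I2 = (2, 9, 14, 15)

  I1 | 1 | 2 | 7 | 8
  I2 | 2 | 9 | 14 | 15   RAW R0: wait I1 write@8
  I3 | 3 | 4 | 5 | 10   WAR R4: wait I2 read@9
  I4 | 4 | 16 | 18 | 19   RAW R5: wait I2 write@15
  I5 | 11 | 16 | 17 | 18   struct: A0 busy until I3 writes@10 · RAW R5: wait I2 write@15
  I6 | 12 | 19 | 24 | 25   RAW R2: wait I5 write@18
  I7 | 19 | 26 | 31 | 32   WAW R2: wait I5 write@18 · RAW R6: wait I6 write@25
  I8 | 33 | 34 | 39 | 40   struct: M1 busy until I7 writes@32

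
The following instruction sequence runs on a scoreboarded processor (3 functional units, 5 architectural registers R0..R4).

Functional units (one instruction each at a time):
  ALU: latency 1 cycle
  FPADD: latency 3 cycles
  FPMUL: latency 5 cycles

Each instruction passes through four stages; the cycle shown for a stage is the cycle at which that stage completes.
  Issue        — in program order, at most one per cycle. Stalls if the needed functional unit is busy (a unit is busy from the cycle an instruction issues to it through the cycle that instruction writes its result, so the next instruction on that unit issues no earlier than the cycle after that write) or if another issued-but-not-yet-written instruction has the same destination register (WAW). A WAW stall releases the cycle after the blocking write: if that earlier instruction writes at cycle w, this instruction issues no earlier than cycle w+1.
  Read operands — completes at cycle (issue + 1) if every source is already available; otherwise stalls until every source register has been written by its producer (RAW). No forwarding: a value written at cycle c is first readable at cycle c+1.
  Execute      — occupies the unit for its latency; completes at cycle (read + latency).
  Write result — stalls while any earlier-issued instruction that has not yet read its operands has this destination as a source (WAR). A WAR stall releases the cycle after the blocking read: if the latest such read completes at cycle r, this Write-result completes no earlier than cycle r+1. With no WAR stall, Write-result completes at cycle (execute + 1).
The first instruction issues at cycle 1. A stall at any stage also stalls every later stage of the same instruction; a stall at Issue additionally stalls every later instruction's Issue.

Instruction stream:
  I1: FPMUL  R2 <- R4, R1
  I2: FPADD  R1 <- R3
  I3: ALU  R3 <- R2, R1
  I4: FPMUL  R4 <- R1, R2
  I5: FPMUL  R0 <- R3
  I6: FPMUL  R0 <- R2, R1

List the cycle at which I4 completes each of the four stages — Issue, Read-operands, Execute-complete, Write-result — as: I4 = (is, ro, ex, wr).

[1] I1→FPMUL
[2] I1 RO, I2→FPADD
[3] I2 RO, I3→ALU
[6] I2 EX
[7] I1 EX, I2 WR R1
[8] I1 WR R2
[9] I3 RO, I4→FPMUL
[10] I3 EX, I4 RO
[11] I3 WR R3
[15] I4 EX
[16] I4 WR R4
[17] I5→FPMUL
[18] I5 RO
[23] I5 EX
[24] I5 WR R0
[25] I6→FPMUL
[26] I6 RO
[31] I6 EX
[32] I6 WR R0

I4 = (9, 10, 15, 16)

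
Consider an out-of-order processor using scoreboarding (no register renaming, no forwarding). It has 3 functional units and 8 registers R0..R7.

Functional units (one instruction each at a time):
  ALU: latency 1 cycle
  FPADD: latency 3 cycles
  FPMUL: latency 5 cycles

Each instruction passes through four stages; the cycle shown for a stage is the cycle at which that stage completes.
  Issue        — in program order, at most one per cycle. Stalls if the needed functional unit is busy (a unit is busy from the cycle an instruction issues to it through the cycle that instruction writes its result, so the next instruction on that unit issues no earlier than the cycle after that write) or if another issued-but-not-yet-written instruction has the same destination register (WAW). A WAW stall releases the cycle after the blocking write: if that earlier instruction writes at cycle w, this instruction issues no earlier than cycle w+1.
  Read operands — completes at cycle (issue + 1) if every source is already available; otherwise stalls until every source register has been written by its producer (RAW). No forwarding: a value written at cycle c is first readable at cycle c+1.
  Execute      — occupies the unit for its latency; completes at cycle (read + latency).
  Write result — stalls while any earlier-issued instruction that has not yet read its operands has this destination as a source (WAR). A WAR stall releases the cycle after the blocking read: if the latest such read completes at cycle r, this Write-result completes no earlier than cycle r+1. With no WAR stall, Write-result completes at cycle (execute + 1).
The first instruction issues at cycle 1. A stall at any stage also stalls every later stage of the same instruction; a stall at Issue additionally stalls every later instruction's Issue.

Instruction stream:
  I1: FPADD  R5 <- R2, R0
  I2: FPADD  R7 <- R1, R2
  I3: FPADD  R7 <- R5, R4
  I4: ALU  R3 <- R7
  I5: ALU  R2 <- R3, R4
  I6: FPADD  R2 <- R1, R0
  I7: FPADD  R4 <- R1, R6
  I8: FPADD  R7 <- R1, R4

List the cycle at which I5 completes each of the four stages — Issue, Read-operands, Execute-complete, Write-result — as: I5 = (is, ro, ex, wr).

I1 -> (1, 2, 5, 6)
I2 -> (7, 8, 11, 12)  // struct: FPADD busy until I1 writes@6
I3 -> (13, 14, 17, 18)  // struct: FPADD busy until I2 writes@12
I4 -> (14, 19, 20, 21)  // RAW R7: wait I3 write@18
I5 -> (22, 23, 24, 25)  // struct: ALU busy until I4 writes@21
I6 -> (26, 27, 30, 31)  // WAW R2: wait I5 write@25
I7 -> (32, 33, 36, 37)  // struct: FPADD busy until I6 writes@31
I8 -> (38, 39, 42, 43)  // struct: FPADD busy until I7 writes@37

I5 = (22, 23, 24, 25)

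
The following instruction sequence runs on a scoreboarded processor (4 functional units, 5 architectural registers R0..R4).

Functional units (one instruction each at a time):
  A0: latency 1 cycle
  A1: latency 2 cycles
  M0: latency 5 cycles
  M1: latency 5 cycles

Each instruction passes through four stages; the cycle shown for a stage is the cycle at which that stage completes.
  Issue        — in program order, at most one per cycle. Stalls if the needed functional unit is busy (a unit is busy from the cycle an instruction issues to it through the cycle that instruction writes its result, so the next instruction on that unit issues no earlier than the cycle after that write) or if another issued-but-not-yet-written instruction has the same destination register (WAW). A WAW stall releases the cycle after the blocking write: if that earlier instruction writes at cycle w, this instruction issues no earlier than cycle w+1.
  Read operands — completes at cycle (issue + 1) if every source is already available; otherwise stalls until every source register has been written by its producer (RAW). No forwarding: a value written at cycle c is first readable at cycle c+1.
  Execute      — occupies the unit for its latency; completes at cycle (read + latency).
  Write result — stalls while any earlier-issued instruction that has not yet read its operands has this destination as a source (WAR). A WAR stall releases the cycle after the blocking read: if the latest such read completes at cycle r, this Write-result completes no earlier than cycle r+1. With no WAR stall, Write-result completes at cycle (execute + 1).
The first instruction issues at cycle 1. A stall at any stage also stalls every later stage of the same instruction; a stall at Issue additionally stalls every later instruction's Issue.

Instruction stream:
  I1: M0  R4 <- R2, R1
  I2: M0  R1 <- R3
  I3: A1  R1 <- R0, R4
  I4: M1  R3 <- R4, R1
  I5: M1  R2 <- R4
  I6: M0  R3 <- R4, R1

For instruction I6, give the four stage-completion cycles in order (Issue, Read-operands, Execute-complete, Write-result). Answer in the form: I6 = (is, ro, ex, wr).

I1 -> (1, 2, 7, 8)
I2 -> (9, 10, 15, 16)  // struct: M0 busy until I1 writes@8
I3 -> (17, 18, 20, 21)  // WAW R1: wait I2 write@16
I4 -> (18, 22, 27, 28)  // RAW R1: wait I3 write@21
I5 -> (29, 30, 35, 36)  // struct: M1 busy until I4 writes@28
I6 -> (30, 31, 36, 37)

I6 = (30, 31, 36, 37)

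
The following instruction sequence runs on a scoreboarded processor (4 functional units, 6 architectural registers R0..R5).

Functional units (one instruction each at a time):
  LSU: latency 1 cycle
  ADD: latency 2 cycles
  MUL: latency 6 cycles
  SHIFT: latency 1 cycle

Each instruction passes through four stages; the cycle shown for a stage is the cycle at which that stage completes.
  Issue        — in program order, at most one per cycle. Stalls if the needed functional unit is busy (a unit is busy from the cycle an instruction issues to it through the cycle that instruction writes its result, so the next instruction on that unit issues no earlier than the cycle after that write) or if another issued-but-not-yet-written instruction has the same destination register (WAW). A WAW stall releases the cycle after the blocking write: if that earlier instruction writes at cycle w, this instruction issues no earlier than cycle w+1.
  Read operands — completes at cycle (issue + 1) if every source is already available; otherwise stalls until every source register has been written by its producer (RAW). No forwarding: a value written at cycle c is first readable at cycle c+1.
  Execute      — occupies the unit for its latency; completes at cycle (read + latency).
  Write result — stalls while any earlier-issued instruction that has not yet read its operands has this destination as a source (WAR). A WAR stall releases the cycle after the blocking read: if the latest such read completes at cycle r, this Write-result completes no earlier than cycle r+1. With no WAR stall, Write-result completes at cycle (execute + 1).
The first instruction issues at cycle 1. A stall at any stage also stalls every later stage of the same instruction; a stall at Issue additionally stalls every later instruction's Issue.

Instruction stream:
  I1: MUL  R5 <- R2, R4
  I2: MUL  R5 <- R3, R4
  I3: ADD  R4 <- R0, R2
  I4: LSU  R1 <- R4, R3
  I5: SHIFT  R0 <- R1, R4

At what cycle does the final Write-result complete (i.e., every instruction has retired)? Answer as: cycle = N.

cycle = 21

I1  is:1  ro:2  ex:8  wr:9
I2  is:10  ro:11  ex:17  wr:18  — struct: MUL busy until I1 writes@9
I3  is:11  ro:12  ex:14  wr:15
I4  is:12  ro:16  ex:17  wr:18  — RAW R4: wait I3 write@15
I5  is:13  ro:19  ex:20  wr:21  — RAW R1: wait I4 write@18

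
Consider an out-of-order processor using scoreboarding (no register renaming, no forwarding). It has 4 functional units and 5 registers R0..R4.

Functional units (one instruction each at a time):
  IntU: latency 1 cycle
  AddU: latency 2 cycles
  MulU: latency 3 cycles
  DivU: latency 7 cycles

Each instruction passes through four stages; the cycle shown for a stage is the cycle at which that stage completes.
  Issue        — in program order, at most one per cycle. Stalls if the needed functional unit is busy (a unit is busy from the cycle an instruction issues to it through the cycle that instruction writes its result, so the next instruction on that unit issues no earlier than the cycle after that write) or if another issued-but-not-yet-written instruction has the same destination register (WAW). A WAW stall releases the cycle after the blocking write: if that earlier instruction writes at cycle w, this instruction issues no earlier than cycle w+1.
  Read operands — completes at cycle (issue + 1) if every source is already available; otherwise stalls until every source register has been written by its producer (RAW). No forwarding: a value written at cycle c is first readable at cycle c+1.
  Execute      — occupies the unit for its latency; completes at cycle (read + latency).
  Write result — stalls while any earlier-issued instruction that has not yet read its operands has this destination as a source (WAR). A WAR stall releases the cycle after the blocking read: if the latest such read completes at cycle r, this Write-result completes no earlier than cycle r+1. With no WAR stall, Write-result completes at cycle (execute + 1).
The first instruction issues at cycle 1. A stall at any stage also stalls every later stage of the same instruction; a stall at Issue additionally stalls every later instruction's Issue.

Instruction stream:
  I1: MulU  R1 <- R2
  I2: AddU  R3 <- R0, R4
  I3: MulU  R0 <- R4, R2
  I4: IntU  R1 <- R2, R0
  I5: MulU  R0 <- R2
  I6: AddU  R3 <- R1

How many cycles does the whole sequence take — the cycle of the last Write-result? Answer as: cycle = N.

I1 -> (1, 2, 5, 6)
I2 -> (2, 3, 5, 6)
I3 -> (7, 8, 11, 12)  // struct: MulU busy until I1 writes@6
I4 -> (8, 13, 14, 15)  // RAW R0: wait I3 write@12
I5 -> (13, 14, 17, 18)  // struct: MulU busy until I3 writes@12
I6 -> (14, 16, 18, 19)  // RAW R1: wait I4 write@15

cycle = 19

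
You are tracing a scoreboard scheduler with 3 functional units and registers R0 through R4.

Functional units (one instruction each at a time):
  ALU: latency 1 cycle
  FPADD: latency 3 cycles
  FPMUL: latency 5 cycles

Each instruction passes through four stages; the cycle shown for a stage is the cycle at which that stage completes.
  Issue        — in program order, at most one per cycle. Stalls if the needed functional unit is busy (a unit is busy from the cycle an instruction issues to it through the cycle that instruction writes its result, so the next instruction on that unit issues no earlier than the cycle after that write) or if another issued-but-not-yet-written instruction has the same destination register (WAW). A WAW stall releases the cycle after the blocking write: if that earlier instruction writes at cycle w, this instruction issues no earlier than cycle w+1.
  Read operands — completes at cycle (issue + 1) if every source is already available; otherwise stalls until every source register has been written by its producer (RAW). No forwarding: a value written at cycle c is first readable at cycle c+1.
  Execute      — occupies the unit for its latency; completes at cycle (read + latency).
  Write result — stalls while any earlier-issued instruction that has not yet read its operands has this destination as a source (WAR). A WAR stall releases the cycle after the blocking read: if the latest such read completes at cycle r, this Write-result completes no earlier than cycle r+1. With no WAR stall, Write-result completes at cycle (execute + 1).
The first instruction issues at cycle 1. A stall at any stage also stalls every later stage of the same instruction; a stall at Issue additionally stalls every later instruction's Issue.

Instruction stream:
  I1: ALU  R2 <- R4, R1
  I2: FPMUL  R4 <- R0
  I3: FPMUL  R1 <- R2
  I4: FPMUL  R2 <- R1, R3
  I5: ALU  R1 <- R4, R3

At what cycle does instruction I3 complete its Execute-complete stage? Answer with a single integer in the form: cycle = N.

I1  is:1  ro:2  ex:3  wr:4
I2  is:2  ro:3  ex:8  wr:9
I3  is:10  ro:11  ex:16  wr:17  — struct: FPMUL busy until I2 writes@9
I4  is:18  ro:19  ex:24  wr:25  — struct: FPMUL busy until I3 writes@17
I5  is:19  ro:20  ex:21  wr:22

cycle = 16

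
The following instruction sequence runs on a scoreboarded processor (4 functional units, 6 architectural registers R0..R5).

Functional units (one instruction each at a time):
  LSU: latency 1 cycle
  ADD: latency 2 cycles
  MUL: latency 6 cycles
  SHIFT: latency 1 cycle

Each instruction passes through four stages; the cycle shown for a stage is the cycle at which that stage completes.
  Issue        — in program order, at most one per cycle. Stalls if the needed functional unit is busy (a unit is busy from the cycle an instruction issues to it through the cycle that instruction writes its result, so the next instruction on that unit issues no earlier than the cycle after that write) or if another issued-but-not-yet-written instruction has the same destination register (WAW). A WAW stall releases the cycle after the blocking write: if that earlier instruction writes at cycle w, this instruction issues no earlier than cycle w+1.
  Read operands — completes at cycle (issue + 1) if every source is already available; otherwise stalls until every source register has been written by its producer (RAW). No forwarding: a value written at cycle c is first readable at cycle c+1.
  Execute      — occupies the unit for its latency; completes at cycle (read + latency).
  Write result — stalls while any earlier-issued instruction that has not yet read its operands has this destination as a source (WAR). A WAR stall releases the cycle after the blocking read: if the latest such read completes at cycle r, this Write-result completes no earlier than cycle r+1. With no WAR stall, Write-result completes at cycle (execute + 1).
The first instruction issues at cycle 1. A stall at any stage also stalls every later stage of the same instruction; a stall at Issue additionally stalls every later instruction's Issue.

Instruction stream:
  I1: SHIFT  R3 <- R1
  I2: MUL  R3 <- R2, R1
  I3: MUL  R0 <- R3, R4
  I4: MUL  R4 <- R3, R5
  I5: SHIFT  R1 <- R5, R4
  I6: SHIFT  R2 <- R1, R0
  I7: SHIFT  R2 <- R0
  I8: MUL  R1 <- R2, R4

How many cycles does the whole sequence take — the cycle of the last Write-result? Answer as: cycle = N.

[1] I1 issues→SHIFT
[2] I1 reads
[3] I1 exec-done
[4] I1 writes R3
[5] I2 issues→MUL
[6] I2 reads
[12] I2 exec-done
[13] I2 writes R3
[14] I3 issues→MUL
[15] I3 reads
[21] I3 exec-done
[22] I3 writes R0
[23] I4 issues→MUL
[24] I4 reads | I5 issues→SHIFT
[30] I4 exec-done
[31] I4 writes R4
[32] I5 reads
[33] I5 exec-done
[34] I5 writes R1
[35] I6 issues→SHIFT
[36] I6 reads
[37] I6 exec-done
[38] I6 writes R2
[39] I7 issues→SHIFT
[40] I7 reads | I8 issues→MUL
[41] I7 exec-done
[42] I7 writes R2
[43] I8 reads
[49] I8 exec-done
[50] I8 writes R1

cycle = 50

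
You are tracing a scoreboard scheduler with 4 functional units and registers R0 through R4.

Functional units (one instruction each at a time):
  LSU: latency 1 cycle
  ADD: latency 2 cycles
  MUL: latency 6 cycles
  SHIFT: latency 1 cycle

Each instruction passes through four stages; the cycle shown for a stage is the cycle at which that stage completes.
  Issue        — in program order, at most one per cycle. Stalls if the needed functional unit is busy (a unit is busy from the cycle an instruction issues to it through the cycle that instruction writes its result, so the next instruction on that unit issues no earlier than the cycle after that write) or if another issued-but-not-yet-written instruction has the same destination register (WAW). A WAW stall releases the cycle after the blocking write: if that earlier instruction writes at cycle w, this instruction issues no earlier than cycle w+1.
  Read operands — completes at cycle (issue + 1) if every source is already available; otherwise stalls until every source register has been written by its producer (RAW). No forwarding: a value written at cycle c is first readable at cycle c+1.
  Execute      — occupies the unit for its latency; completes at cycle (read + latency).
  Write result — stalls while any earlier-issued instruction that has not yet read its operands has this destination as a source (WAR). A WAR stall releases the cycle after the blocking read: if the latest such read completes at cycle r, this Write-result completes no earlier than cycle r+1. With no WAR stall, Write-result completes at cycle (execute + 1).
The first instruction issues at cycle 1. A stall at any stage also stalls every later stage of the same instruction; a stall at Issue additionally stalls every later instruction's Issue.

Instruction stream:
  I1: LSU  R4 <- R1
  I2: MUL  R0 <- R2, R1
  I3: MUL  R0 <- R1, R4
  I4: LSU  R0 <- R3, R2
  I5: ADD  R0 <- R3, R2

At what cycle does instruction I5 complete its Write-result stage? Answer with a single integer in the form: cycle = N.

c1: issue I1 (LSU)
c2: I1 read-ops · issue I2 (MUL)
c3: I1 finished on LSU · I2 read-ops
c4: I1→R4
c9: I2 finished on MUL
c10: I2→R0
c11: issue I3 (MUL)
c12: I3 read-ops
c18: I3 finished on MUL
c19: I3→R0
c20: issue I4 (LSU)
c21: I4 read-ops
c22: I4 finished on LSU
c23: I4→R0
c24: issue I5 (ADD)
c25: I5 read-ops
c27: I5 finished on ADD
c28: I5→R0

cycle = 28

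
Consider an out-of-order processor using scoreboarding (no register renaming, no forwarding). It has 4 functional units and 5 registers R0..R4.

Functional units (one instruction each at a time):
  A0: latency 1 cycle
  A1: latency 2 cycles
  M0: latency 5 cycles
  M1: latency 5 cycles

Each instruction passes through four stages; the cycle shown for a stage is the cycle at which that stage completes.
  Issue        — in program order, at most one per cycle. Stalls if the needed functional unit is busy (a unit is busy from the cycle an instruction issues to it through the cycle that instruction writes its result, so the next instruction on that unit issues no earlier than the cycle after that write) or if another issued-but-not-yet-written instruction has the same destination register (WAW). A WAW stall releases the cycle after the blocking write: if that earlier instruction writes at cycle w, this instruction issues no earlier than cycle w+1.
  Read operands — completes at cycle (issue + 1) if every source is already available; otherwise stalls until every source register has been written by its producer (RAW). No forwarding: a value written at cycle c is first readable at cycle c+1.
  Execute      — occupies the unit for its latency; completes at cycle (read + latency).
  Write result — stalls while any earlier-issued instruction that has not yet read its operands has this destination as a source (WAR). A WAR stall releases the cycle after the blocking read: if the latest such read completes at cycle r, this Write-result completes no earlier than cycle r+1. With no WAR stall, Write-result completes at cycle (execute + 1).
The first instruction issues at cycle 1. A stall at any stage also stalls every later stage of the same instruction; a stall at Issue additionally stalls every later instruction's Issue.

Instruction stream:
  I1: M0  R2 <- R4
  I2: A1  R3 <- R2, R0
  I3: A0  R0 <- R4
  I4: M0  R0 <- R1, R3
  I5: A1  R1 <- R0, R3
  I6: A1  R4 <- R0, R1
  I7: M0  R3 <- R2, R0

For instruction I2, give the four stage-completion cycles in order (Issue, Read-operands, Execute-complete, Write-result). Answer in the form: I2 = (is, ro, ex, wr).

1) issue 1, read 2, done 7, write 8
2) issue 2, read 9, done 11, write 12  <RAW R2: wait I1 write@8>
3) issue 3, read 4, done 5, write 10  <WAR R0: wait I2 read@9>
4) issue 11, read 13, done 18, write 19  <WAW R0: wait I3 write@10 / RAW R3: wait I2 write@12>
5) issue 13, read 20, done 22, write 23  <struct: A1 busy until I2 writes@12 / RAW R0: wait I4 write@19>
6) issue 24, read 25, done 27, write 28  <struct: A1 busy until I5 writes@23>
7) issue 25, read 26, done 31, write 32

I2 = (2, 9, 11, 12)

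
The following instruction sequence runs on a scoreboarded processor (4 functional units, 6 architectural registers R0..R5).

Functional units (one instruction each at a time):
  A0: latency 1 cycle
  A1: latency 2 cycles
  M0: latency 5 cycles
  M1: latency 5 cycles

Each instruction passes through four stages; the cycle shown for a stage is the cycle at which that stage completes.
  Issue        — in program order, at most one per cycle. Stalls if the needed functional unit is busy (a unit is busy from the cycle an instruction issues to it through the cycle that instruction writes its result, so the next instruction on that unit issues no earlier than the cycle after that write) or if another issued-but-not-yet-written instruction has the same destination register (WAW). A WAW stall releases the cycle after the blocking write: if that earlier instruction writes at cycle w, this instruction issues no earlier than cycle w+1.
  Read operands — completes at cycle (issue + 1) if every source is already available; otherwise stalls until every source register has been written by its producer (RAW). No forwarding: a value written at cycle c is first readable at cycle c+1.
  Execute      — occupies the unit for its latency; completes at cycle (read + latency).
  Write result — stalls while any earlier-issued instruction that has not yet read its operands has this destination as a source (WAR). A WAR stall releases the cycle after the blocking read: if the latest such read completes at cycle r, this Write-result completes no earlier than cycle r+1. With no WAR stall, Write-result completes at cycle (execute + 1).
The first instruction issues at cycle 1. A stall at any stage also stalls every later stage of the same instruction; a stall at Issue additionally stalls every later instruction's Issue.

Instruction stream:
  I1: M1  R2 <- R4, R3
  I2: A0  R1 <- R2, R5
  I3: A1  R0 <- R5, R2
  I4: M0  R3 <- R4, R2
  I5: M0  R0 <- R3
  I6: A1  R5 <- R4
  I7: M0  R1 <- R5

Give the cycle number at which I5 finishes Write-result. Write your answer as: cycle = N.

cycle = 23

cycle 1: I1 dispatched to M1
cycle 2: I1 operands ready, I2 dispatched to A0
cycle 3: I3 dispatched to A1
cycle 4: I4 dispatched to M0
cycle 7: I1 complete
cycle 8: R2←I1
cycle 9: I2 operands ready, I3 operands ready, I4 operands ready
cycle 10: I2 complete
cycle 11: R1←I2, I3 complete
cycle 12: R0←I3
cycle 14: I4 complete
cycle 15: R3←I4
cycle 16: I5 dispatched to M0
cycle 17: I5 operands ready, I6 dispatched to A1
cycle 18: I6 operands ready
cycle 20: I6 complete
cycle 21: R5←I6
cycle 22: I5 complete
cycle 23: R0←I5
cycle 24: I7 dispatched to M0
cycle 25: I7 operands ready
cycle 30: I7 complete
cycle 31: R1←I7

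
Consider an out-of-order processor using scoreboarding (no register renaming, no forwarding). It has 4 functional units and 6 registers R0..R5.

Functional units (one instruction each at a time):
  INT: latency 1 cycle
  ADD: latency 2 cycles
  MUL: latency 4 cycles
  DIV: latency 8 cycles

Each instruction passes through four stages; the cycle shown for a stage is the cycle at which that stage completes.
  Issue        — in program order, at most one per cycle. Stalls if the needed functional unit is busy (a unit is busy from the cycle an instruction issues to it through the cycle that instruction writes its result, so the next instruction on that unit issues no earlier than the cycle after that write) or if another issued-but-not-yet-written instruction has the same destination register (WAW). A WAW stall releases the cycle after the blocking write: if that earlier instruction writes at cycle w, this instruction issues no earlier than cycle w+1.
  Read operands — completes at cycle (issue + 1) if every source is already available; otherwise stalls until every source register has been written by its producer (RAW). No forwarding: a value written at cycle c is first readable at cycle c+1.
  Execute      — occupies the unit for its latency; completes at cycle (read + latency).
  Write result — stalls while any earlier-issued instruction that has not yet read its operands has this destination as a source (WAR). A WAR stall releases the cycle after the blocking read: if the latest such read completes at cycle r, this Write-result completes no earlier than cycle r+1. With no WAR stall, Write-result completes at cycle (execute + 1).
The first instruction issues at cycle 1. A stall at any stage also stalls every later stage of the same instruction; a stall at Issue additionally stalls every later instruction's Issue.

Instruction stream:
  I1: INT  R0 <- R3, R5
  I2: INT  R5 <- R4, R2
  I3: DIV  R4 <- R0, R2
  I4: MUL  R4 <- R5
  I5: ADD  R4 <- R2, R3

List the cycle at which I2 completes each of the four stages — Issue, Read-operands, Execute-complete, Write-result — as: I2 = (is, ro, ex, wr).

I2 = (5, 6, 7, 8)

t=1  I1 issues→INT
t=2  I1 reads
t=3  I1 exec-done
t=4  I1 writes R0
t=5  I2 issues→INT
t=6  I2 reads, I3 issues→DIV
t=7  I2 exec-done, I3 reads
t=8  I2 writes R5
t=15  I3 exec-done
t=16  I3 writes R4
t=17  I4 issues→MUL
t=18  I4 reads
t=22  I4 exec-done
t=23  I4 writes R4
t=24  I5 issues→ADD
t=25  I5 reads
t=27  I5 exec-done
t=28  I5 writes R4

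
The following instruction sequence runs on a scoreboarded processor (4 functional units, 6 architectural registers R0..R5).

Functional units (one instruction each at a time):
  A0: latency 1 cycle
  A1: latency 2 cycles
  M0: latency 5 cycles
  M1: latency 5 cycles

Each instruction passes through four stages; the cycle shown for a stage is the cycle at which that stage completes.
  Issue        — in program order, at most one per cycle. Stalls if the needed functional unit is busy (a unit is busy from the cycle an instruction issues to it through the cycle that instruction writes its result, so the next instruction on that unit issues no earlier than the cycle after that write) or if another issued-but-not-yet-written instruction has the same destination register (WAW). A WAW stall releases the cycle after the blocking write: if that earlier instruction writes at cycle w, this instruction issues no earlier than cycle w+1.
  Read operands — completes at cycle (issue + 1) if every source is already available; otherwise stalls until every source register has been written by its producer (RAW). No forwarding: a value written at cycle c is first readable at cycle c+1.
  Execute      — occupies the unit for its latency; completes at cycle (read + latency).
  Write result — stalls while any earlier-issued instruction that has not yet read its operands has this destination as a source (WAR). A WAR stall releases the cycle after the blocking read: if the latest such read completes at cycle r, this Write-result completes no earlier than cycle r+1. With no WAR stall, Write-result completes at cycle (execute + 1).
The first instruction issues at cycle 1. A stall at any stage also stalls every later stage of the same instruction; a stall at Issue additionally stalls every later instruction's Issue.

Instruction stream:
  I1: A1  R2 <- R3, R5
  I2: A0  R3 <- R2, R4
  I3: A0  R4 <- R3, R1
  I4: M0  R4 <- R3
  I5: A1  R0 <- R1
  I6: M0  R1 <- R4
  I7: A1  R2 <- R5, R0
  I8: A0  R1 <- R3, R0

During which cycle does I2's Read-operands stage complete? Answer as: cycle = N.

cycle = 6

I1 -> (1, 2, 4, 5)
I2 -> (2, 6, 7, 8)  // RAW R2: wait I1 write@5
I3 -> (9, 10, 11, 12)  // struct: A0 busy until I2 writes@8
I4 -> (13, 14, 19, 20)  // WAW R4: wait I3 write@12
I5 -> (14, 15, 17, 18)
I6 -> (21, 22, 27, 28)  // struct: M0 busy until I4 writes@20
I7 -> (22, 23, 25, 26)
I8 -> (29, 30, 31, 32)  // WAW R1: wait I6 write@28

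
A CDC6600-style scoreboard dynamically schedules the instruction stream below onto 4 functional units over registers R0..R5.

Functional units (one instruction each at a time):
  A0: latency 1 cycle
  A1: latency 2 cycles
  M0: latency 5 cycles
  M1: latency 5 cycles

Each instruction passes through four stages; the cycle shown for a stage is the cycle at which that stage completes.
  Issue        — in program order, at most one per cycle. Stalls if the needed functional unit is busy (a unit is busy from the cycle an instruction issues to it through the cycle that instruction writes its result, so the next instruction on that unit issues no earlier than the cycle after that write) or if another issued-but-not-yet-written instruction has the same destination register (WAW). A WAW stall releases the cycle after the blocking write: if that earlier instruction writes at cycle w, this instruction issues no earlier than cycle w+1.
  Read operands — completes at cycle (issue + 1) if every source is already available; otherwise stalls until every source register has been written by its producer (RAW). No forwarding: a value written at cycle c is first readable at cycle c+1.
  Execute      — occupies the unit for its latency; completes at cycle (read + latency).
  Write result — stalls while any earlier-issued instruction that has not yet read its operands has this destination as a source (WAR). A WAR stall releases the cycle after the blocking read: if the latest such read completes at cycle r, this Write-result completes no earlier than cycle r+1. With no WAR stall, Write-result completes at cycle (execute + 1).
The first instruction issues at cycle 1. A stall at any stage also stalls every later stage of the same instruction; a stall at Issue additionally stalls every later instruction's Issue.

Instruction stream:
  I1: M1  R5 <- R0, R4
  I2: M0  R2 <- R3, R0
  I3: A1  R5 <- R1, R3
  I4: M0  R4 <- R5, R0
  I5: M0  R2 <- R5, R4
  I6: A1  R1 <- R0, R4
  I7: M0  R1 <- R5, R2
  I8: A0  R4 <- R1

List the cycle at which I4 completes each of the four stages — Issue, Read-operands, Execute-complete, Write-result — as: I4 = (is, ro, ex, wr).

c1: I1→M1
c2: I1 RO, I2→M0
c3: I2 RO
c7: I1 EX
c8: I1 WR R5, I2 EX
c9: I2 WR R2, I3→A1
c10: I3 RO, I4→M0
c12: I3 EX
c13: I3 WR R5
c14: I4 RO
c19: I4 EX
c20: I4 WR R4
c21: I5→M0
c22: I5 RO, I6→A1
c23: I6 RO
c25: I6 EX
c26: I6 WR R1
c27: I5 EX
c28: I5 WR R2
c29: I7→M0
c30: I7 RO, I8→A0
c35: I7 EX
c36: I7 WR R1
c37: I8 RO
c38: I8 EX
c39: I8 WR R4

I4 = (10, 14, 19, 20)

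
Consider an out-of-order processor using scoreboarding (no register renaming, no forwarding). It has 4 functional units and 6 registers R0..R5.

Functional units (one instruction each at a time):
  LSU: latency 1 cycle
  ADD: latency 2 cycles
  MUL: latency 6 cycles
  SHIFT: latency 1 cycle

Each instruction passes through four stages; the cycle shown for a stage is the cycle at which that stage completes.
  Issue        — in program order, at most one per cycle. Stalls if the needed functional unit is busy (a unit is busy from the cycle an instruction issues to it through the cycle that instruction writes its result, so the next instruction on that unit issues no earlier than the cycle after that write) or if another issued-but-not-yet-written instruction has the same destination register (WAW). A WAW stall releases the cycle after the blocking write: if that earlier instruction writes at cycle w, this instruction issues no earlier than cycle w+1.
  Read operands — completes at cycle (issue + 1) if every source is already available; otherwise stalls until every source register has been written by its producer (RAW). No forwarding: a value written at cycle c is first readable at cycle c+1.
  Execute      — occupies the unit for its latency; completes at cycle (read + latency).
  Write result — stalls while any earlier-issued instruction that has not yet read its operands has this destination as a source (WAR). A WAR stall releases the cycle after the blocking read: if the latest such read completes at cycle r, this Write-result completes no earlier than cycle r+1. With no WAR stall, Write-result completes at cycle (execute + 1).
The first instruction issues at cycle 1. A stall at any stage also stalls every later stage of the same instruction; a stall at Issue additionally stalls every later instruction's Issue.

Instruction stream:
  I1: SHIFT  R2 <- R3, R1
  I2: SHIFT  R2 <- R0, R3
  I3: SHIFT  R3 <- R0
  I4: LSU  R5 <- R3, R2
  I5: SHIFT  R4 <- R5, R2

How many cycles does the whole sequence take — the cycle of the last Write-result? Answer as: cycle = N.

t=1  I1 issues→SHIFT
t=2  I1 reads
t=3  I1 exec-done
t=4  I1 writes R2
t=5  I2 issues→SHIFT
t=6  I2 reads
t=7  I2 exec-done
t=8  I2 writes R2
t=9  I3 issues→SHIFT
t=10  I3 reads | I4 issues→LSU
t=11  I3 exec-done
t=12  I3 writes R3
t=13  I4 reads | I5 issues→SHIFT
t=14  I4 exec-done
t=15  I4 writes R5
t=16  I5 reads
t=17  I5 exec-done
t=18  I5 writes R4

cycle = 18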